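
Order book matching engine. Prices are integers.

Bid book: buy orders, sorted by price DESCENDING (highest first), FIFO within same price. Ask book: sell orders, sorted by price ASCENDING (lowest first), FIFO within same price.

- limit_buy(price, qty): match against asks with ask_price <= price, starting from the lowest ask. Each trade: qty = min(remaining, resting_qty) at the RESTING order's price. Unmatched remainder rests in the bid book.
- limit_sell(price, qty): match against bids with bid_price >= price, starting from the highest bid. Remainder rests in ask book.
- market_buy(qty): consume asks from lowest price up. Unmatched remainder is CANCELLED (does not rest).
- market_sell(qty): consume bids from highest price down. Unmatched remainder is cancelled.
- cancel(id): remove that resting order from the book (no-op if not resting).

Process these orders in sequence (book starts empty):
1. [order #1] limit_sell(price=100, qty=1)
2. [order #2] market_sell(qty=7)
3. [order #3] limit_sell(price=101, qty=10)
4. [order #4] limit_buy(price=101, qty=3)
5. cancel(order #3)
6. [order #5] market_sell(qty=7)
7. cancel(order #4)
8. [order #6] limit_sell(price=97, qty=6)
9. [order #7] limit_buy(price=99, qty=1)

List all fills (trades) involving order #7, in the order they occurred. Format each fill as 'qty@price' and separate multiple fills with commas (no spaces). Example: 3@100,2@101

After op 1 [order #1] limit_sell(price=100, qty=1): fills=none; bids=[-] asks=[#1:1@100]
After op 2 [order #2] market_sell(qty=7): fills=none; bids=[-] asks=[#1:1@100]
After op 3 [order #3] limit_sell(price=101, qty=10): fills=none; bids=[-] asks=[#1:1@100 #3:10@101]
After op 4 [order #4] limit_buy(price=101, qty=3): fills=#4x#1:1@100 #4x#3:2@101; bids=[-] asks=[#3:8@101]
After op 5 cancel(order #3): fills=none; bids=[-] asks=[-]
After op 6 [order #5] market_sell(qty=7): fills=none; bids=[-] asks=[-]
After op 7 cancel(order #4): fills=none; bids=[-] asks=[-]
After op 8 [order #6] limit_sell(price=97, qty=6): fills=none; bids=[-] asks=[#6:6@97]
After op 9 [order #7] limit_buy(price=99, qty=1): fills=#7x#6:1@97; bids=[-] asks=[#6:5@97]

Answer: 1@97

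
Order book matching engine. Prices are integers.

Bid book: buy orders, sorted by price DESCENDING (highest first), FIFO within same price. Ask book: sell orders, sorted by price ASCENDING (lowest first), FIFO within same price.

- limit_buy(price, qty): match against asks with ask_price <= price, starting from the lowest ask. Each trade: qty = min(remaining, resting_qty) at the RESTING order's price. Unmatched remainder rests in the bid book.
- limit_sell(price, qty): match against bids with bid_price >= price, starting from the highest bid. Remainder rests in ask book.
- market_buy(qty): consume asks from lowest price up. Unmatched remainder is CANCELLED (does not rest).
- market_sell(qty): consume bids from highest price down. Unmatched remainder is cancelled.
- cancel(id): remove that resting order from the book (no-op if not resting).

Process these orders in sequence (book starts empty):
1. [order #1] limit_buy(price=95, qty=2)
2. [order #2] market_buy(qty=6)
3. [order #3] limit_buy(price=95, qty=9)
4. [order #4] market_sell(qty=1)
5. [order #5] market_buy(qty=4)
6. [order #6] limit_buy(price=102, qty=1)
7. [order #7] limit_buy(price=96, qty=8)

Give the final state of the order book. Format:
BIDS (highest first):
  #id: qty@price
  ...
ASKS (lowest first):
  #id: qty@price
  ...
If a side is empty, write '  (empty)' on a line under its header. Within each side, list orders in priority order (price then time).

Answer: BIDS (highest first):
  #6: 1@102
  #7: 8@96
  #1: 1@95
  #3: 9@95
ASKS (lowest first):
  (empty)

Derivation:
After op 1 [order #1] limit_buy(price=95, qty=2): fills=none; bids=[#1:2@95] asks=[-]
After op 2 [order #2] market_buy(qty=6): fills=none; bids=[#1:2@95] asks=[-]
After op 3 [order #3] limit_buy(price=95, qty=9): fills=none; bids=[#1:2@95 #3:9@95] asks=[-]
After op 4 [order #4] market_sell(qty=1): fills=#1x#4:1@95; bids=[#1:1@95 #3:9@95] asks=[-]
After op 5 [order #5] market_buy(qty=4): fills=none; bids=[#1:1@95 #3:9@95] asks=[-]
After op 6 [order #6] limit_buy(price=102, qty=1): fills=none; bids=[#6:1@102 #1:1@95 #3:9@95] asks=[-]
After op 7 [order #7] limit_buy(price=96, qty=8): fills=none; bids=[#6:1@102 #7:8@96 #1:1@95 #3:9@95] asks=[-]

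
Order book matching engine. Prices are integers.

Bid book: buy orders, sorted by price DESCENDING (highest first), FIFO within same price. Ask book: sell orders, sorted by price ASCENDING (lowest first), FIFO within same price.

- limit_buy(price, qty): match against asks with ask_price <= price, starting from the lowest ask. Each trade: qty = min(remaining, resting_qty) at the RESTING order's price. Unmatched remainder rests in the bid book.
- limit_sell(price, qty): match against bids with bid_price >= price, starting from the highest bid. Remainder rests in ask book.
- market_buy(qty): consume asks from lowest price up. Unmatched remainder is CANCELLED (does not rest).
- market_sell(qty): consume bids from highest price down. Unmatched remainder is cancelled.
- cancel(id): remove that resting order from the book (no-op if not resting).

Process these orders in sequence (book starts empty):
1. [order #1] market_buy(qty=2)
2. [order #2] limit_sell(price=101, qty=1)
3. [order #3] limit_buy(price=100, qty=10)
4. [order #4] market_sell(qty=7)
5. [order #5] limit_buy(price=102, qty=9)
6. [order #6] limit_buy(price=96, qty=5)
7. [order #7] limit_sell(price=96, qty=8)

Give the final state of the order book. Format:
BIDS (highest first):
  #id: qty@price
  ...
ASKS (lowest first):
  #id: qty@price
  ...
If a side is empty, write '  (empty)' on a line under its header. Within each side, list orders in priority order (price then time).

After op 1 [order #1] market_buy(qty=2): fills=none; bids=[-] asks=[-]
After op 2 [order #2] limit_sell(price=101, qty=1): fills=none; bids=[-] asks=[#2:1@101]
After op 3 [order #3] limit_buy(price=100, qty=10): fills=none; bids=[#3:10@100] asks=[#2:1@101]
After op 4 [order #4] market_sell(qty=7): fills=#3x#4:7@100; bids=[#3:3@100] asks=[#2:1@101]
After op 5 [order #5] limit_buy(price=102, qty=9): fills=#5x#2:1@101; bids=[#5:8@102 #3:3@100] asks=[-]
After op 6 [order #6] limit_buy(price=96, qty=5): fills=none; bids=[#5:8@102 #3:3@100 #6:5@96] asks=[-]
After op 7 [order #7] limit_sell(price=96, qty=8): fills=#5x#7:8@102; bids=[#3:3@100 #6:5@96] asks=[-]

Answer: BIDS (highest first):
  #3: 3@100
  #6: 5@96
ASKS (lowest first):
  (empty)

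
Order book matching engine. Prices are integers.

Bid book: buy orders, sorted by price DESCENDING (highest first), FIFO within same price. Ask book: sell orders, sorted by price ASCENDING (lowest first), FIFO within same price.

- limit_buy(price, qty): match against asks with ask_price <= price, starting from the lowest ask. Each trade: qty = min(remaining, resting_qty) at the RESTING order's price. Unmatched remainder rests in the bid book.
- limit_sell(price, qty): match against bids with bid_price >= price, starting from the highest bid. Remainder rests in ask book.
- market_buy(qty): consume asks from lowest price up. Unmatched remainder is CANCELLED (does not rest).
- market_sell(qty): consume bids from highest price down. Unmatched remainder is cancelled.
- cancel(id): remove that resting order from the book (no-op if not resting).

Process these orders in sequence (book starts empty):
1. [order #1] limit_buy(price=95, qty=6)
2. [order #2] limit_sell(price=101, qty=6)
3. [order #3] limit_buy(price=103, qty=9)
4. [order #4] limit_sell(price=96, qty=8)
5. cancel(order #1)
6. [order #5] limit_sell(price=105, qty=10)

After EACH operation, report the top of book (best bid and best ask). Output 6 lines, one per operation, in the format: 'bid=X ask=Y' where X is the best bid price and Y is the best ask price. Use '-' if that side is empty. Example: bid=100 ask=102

After op 1 [order #1] limit_buy(price=95, qty=6): fills=none; bids=[#1:6@95] asks=[-]
After op 2 [order #2] limit_sell(price=101, qty=6): fills=none; bids=[#1:6@95] asks=[#2:6@101]
After op 3 [order #3] limit_buy(price=103, qty=9): fills=#3x#2:6@101; bids=[#3:3@103 #1:6@95] asks=[-]
After op 4 [order #4] limit_sell(price=96, qty=8): fills=#3x#4:3@103; bids=[#1:6@95] asks=[#4:5@96]
After op 5 cancel(order #1): fills=none; bids=[-] asks=[#4:5@96]
After op 6 [order #5] limit_sell(price=105, qty=10): fills=none; bids=[-] asks=[#4:5@96 #5:10@105]

Answer: bid=95 ask=-
bid=95 ask=101
bid=103 ask=-
bid=95 ask=96
bid=- ask=96
bid=- ask=96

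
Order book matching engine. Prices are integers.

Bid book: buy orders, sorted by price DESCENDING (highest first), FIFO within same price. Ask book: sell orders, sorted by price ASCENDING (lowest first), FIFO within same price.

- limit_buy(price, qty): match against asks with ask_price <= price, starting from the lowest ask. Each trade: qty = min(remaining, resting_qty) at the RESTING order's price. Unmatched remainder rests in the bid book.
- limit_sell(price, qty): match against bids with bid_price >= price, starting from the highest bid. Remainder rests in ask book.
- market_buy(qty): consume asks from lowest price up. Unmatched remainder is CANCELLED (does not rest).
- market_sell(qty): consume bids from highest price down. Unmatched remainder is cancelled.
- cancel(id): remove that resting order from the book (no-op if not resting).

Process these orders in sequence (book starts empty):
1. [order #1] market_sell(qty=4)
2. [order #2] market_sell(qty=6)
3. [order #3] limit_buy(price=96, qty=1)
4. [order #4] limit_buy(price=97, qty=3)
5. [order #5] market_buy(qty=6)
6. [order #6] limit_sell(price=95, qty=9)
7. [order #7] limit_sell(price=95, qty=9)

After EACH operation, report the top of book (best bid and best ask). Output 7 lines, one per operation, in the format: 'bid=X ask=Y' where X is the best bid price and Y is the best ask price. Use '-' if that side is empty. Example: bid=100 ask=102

Answer: bid=- ask=-
bid=- ask=-
bid=96 ask=-
bid=97 ask=-
bid=97 ask=-
bid=- ask=95
bid=- ask=95

Derivation:
After op 1 [order #1] market_sell(qty=4): fills=none; bids=[-] asks=[-]
After op 2 [order #2] market_sell(qty=6): fills=none; bids=[-] asks=[-]
After op 3 [order #3] limit_buy(price=96, qty=1): fills=none; bids=[#3:1@96] asks=[-]
After op 4 [order #4] limit_buy(price=97, qty=3): fills=none; bids=[#4:3@97 #3:1@96] asks=[-]
After op 5 [order #5] market_buy(qty=6): fills=none; bids=[#4:3@97 #3:1@96] asks=[-]
After op 6 [order #6] limit_sell(price=95, qty=9): fills=#4x#6:3@97 #3x#6:1@96; bids=[-] asks=[#6:5@95]
After op 7 [order #7] limit_sell(price=95, qty=9): fills=none; bids=[-] asks=[#6:5@95 #7:9@95]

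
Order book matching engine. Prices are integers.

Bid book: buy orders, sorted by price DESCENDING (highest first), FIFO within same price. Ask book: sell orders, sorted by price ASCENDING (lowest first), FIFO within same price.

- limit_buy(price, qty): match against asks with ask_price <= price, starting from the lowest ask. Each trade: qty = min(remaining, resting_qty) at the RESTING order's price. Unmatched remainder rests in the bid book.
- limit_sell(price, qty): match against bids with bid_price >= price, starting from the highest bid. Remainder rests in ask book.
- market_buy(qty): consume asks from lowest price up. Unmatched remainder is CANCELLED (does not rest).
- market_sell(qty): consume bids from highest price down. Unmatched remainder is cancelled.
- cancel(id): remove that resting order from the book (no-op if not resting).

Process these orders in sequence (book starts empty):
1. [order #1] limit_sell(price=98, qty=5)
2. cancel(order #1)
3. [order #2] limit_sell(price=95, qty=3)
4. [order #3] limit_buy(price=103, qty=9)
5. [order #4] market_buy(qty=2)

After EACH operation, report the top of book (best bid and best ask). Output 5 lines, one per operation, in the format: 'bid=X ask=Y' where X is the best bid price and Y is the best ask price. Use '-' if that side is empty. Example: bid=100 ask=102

After op 1 [order #1] limit_sell(price=98, qty=5): fills=none; bids=[-] asks=[#1:5@98]
After op 2 cancel(order #1): fills=none; bids=[-] asks=[-]
After op 3 [order #2] limit_sell(price=95, qty=3): fills=none; bids=[-] asks=[#2:3@95]
After op 4 [order #3] limit_buy(price=103, qty=9): fills=#3x#2:3@95; bids=[#3:6@103] asks=[-]
After op 5 [order #4] market_buy(qty=2): fills=none; bids=[#3:6@103] asks=[-]

Answer: bid=- ask=98
bid=- ask=-
bid=- ask=95
bid=103 ask=-
bid=103 ask=-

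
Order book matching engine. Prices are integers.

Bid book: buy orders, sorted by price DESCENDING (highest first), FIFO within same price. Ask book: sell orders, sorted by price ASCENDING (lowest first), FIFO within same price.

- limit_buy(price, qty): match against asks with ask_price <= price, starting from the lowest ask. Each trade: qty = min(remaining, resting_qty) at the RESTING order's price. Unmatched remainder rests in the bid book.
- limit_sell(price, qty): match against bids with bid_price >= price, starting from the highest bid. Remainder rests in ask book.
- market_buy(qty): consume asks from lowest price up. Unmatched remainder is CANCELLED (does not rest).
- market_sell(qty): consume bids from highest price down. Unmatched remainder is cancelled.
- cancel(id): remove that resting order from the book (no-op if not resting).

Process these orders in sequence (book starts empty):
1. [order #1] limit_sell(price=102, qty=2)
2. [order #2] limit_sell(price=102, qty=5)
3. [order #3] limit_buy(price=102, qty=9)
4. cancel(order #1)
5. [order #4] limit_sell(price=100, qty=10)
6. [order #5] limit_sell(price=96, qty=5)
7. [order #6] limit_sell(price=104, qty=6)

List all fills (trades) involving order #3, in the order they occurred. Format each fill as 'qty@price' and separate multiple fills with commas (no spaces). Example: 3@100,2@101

After op 1 [order #1] limit_sell(price=102, qty=2): fills=none; bids=[-] asks=[#1:2@102]
After op 2 [order #2] limit_sell(price=102, qty=5): fills=none; bids=[-] asks=[#1:2@102 #2:5@102]
After op 3 [order #3] limit_buy(price=102, qty=9): fills=#3x#1:2@102 #3x#2:5@102; bids=[#3:2@102] asks=[-]
After op 4 cancel(order #1): fills=none; bids=[#3:2@102] asks=[-]
After op 5 [order #4] limit_sell(price=100, qty=10): fills=#3x#4:2@102; bids=[-] asks=[#4:8@100]
After op 6 [order #5] limit_sell(price=96, qty=5): fills=none; bids=[-] asks=[#5:5@96 #4:8@100]
After op 7 [order #6] limit_sell(price=104, qty=6): fills=none; bids=[-] asks=[#5:5@96 #4:8@100 #6:6@104]

Answer: 2@102,5@102,2@102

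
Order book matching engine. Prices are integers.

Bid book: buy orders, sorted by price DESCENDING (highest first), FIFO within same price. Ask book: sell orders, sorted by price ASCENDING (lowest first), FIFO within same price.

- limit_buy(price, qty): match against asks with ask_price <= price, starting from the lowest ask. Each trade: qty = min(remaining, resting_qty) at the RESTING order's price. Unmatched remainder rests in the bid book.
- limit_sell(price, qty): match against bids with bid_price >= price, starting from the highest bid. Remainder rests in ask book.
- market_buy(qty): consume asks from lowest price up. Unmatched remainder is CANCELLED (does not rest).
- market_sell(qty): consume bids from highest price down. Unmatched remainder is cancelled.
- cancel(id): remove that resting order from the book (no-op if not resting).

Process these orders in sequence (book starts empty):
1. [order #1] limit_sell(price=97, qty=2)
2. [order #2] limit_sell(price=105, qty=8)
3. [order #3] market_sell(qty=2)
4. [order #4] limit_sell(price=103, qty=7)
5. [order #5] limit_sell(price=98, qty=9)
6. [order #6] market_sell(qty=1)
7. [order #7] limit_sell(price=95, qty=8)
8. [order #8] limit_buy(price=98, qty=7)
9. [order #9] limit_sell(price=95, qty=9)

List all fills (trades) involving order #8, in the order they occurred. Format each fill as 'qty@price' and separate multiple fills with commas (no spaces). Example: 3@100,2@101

Answer: 7@95

Derivation:
After op 1 [order #1] limit_sell(price=97, qty=2): fills=none; bids=[-] asks=[#1:2@97]
After op 2 [order #2] limit_sell(price=105, qty=8): fills=none; bids=[-] asks=[#1:2@97 #2:8@105]
After op 3 [order #3] market_sell(qty=2): fills=none; bids=[-] asks=[#1:2@97 #2:8@105]
After op 4 [order #4] limit_sell(price=103, qty=7): fills=none; bids=[-] asks=[#1:2@97 #4:7@103 #2:8@105]
After op 5 [order #5] limit_sell(price=98, qty=9): fills=none; bids=[-] asks=[#1:2@97 #5:9@98 #4:7@103 #2:8@105]
After op 6 [order #6] market_sell(qty=1): fills=none; bids=[-] asks=[#1:2@97 #5:9@98 #4:7@103 #2:8@105]
After op 7 [order #7] limit_sell(price=95, qty=8): fills=none; bids=[-] asks=[#7:8@95 #1:2@97 #5:9@98 #4:7@103 #2:8@105]
After op 8 [order #8] limit_buy(price=98, qty=7): fills=#8x#7:7@95; bids=[-] asks=[#7:1@95 #1:2@97 #5:9@98 #4:7@103 #2:8@105]
After op 9 [order #9] limit_sell(price=95, qty=9): fills=none; bids=[-] asks=[#7:1@95 #9:9@95 #1:2@97 #5:9@98 #4:7@103 #2:8@105]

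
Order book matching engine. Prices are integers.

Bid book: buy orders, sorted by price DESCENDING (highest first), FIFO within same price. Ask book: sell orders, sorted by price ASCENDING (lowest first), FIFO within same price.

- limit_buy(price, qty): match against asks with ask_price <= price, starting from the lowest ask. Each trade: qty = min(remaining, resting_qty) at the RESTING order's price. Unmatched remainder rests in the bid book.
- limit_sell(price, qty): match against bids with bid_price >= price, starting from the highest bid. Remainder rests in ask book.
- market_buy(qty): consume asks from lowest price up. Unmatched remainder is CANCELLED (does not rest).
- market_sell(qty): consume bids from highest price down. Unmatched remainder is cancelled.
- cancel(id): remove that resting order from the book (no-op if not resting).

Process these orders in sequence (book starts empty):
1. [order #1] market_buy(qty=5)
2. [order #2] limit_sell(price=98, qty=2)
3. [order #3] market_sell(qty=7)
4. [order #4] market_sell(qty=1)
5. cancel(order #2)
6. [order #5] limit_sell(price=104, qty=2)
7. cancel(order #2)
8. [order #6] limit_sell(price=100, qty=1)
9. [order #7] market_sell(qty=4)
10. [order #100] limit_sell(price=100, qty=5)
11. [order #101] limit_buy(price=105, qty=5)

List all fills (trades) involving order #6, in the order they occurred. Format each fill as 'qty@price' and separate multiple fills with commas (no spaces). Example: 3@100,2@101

After op 1 [order #1] market_buy(qty=5): fills=none; bids=[-] asks=[-]
After op 2 [order #2] limit_sell(price=98, qty=2): fills=none; bids=[-] asks=[#2:2@98]
After op 3 [order #3] market_sell(qty=7): fills=none; bids=[-] asks=[#2:2@98]
After op 4 [order #4] market_sell(qty=1): fills=none; bids=[-] asks=[#2:2@98]
After op 5 cancel(order #2): fills=none; bids=[-] asks=[-]
After op 6 [order #5] limit_sell(price=104, qty=2): fills=none; bids=[-] asks=[#5:2@104]
After op 7 cancel(order #2): fills=none; bids=[-] asks=[#5:2@104]
After op 8 [order #6] limit_sell(price=100, qty=1): fills=none; bids=[-] asks=[#6:1@100 #5:2@104]
After op 9 [order #7] market_sell(qty=4): fills=none; bids=[-] asks=[#6:1@100 #5:2@104]
After op 10 [order #100] limit_sell(price=100, qty=5): fills=none; bids=[-] asks=[#6:1@100 #100:5@100 #5:2@104]
After op 11 [order #101] limit_buy(price=105, qty=5): fills=#101x#6:1@100 #101x#100:4@100; bids=[-] asks=[#100:1@100 #5:2@104]

Answer: 1@100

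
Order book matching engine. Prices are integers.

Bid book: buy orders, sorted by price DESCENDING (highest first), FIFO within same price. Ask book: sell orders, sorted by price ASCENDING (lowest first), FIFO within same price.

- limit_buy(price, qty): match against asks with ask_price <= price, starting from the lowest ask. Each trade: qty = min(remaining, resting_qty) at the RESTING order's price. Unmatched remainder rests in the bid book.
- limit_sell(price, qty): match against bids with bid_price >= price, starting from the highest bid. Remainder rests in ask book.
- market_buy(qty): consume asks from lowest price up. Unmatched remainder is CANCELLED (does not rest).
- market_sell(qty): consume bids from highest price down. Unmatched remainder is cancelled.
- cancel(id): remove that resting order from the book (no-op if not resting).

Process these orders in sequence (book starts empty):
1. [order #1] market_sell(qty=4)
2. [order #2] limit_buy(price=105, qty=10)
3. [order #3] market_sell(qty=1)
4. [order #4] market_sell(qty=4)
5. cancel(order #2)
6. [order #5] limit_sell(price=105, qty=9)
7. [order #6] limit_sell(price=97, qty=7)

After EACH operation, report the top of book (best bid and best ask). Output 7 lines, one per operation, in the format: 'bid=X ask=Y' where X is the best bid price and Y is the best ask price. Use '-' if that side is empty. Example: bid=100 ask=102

After op 1 [order #1] market_sell(qty=4): fills=none; bids=[-] asks=[-]
After op 2 [order #2] limit_buy(price=105, qty=10): fills=none; bids=[#2:10@105] asks=[-]
After op 3 [order #3] market_sell(qty=1): fills=#2x#3:1@105; bids=[#2:9@105] asks=[-]
After op 4 [order #4] market_sell(qty=4): fills=#2x#4:4@105; bids=[#2:5@105] asks=[-]
After op 5 cancel(order #2): fills=none; bids=[-] asks=[-]
After op 6 [order #5] limit_sell(price=105, qty=9): fills=none; bids=[-] asks=[#5:9@105]
After op 7 [order #6] limit_sell(price=97, qty=7): fills=none; bids=[-] asks=[#6:7@97 #5:9@105]

Answer: bid=- ask=-
bid=105 ask=-
bid=105 ask=-
bid=105 ask=-
bid=- ask=-
bid=- ask=105
bid=- ask=97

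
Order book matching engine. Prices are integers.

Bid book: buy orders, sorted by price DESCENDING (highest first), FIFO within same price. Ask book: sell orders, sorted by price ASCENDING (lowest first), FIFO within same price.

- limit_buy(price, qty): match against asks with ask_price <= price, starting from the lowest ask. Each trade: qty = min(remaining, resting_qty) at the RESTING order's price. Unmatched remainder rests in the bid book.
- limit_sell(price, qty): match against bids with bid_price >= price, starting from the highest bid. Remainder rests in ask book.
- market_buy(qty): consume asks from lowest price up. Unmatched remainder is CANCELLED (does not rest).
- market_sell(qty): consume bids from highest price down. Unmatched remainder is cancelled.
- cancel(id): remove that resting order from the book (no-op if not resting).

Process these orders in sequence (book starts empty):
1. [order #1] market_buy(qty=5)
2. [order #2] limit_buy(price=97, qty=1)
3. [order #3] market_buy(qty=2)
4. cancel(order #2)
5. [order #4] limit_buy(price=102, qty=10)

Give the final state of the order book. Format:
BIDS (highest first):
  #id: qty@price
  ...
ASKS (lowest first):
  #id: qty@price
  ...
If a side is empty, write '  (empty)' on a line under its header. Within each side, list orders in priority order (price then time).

Answer: BIDS (highest first):
  #4: 10@102
ASKS (lowest first):
  (empty)

Derivation:
After op 1 [order #1] market_buy(qty=5): fills=none; bids=[-] asks=[-]
After op 2 [order #2] limit_buy(price=97, qty=1): fills=none; bids=[#2:1@97] asks=[-]
After op 3 [order #3] market_buy(qty=2): fills=none; bids=[#2:1@97] asks=[-]
After op 4 cancel(order #2): fills=none; bids=[-] asks=[-]
After op 5 [order #4] limit_buy(price=102, qty=10): fills=none; bids=[#4:10@102] asks=[-]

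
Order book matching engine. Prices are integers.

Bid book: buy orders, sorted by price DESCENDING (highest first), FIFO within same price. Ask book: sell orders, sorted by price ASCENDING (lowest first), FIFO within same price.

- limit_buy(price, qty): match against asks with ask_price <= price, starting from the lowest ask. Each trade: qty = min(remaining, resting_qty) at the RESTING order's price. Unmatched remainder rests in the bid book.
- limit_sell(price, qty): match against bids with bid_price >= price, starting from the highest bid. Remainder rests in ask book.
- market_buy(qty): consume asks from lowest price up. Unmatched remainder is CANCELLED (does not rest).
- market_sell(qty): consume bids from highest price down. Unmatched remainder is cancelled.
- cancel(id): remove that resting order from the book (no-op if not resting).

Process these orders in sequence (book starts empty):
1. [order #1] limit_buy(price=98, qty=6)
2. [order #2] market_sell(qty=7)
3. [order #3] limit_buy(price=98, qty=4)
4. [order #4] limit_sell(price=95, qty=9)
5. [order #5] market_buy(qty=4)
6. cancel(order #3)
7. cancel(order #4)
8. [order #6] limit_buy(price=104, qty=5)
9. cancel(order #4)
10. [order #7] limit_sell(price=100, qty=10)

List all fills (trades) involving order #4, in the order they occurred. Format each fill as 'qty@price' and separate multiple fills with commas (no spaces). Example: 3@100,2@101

After op 1 [order #1] limit_buy(price=98, qty=6): fills=none; bids=[#1:6@98] asks=[-]
After op 2 [order #2] market_sell(qty=7): fills=#1x#2:6@98; bids=[-] asks=[-]
After op 3 [order #3] limit_buy(price=98, qty=4): fills=none; bids=[#3:4@98] asks=[-]
After op 4 [order #4] limit_sell(price=95, qty=9): fills=#3x#4:4@98; bids=[-] asks=[#4:5@95]
After op 5 [order #5] market_buy(qty=4): fills=#5x#4:4@95; bids=[-] asks=[#4:1@95]
After op 6 cancel(order #3): fills=none; bids=[-] asks=[#4:1@95]
After op 7 cancel(order #4): fills=none; bids=[-] asks=[-]
After op 8 [order #6] limit_buy(price=104, qty=5): fills=none; bids=[#6:5@104] asks=[-]
After op 9 cancel(order #4): fills=none; bids=[#6:5@104] asks=[-]
After op 10 [order #7] limit_sell(price=100, qty=10): fills=#6x#7:5@104; bids=[-] asks=[#7:5@100]

Answer: 4@98,4@95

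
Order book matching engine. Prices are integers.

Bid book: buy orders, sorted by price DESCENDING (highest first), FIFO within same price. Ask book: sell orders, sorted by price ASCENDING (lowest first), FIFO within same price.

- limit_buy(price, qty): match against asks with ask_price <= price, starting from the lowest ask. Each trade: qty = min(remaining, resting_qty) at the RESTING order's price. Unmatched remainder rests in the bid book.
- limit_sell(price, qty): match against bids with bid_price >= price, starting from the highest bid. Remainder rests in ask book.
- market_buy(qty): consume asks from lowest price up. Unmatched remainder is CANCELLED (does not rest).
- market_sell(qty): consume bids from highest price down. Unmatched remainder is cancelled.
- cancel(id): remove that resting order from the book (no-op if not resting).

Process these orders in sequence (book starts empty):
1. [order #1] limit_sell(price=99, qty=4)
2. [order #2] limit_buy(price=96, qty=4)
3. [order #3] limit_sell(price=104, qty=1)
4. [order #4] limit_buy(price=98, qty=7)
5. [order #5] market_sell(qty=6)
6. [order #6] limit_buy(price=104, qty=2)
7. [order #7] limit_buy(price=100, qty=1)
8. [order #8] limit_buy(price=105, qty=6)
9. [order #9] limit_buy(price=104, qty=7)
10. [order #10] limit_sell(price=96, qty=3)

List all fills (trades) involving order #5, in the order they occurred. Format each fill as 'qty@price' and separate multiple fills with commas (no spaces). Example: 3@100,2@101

After op 1 [order #1] limit_sell(price=99, qty=4): fills=none; bids=[-] asks=[#1:4@99]
After op 2 [order #2] limit_buy(price=96, qty=4): fills=none; bids=[#2:4@96] asks=[#1:4@99]
After op 3 [order #3] limit_sell(price=104, qty=1): fills=none; bids=[#2:4@96] asks=[#1:4@99 #3:1@104]
After op 4 [order #4] limit_buy(price=98, qty=7): fills=none; bids=[#4:7@98 #2:4@96] asks=[#1:4@99 #3:1@104]
After op 5 [order #5] market_sell(qty=6): fills=#4x#5:6@98; bids=[#4:1@98 #2:4@96] asks=[#1:4@99 #3:1@104]
After op 6 [order #6] limit_buy(price=104, qty=2): fills=#6x#1:2@99; bids=[#4:1@98 #2:4@96] asks=[#1:2@99 #3:1@104]
After op 7 [order #7] limit_buy(price=100, qty=1): fills=#7x#1:1@99; bids=[#4:1@98 #2:4@96] asks=[#1:1@99 #3:1@104]
After op 8 [order #8] limit_buy(price=105, qty=6): fills=#8x#1:1@99 #8x#3:1@104; bids=[#8:4@105 #4:1@98 #2:4@96] asks=[-]
After op 9 [order #9] limit_buy(price=104, qty=7): fills=none; bids=[#8:4@105 #9:7@104 #4:1@98 #2:4@96] asks=[-]
After op 10 [order #10] limit_sell(price=96, qty=3): fills=#8x#10:3@105; bids=[#8:1@105 #9:7@104 #4:1@98 #2:4@96] asks=[-]

Answer: 6@98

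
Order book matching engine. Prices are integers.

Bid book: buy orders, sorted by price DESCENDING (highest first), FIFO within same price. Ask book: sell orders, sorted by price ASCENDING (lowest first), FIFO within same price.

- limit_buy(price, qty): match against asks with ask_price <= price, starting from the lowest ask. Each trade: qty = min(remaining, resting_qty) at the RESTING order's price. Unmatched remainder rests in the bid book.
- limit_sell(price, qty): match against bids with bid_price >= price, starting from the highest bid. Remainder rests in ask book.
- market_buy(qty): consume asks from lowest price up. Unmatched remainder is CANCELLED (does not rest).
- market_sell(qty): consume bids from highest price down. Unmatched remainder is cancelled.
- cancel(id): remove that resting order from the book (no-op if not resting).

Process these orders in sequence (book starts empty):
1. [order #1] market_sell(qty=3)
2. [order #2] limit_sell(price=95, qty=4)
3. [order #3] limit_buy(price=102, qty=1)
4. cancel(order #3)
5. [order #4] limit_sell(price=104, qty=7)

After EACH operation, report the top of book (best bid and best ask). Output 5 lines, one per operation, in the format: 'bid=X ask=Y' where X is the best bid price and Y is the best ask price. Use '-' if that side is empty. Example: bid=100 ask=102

Answer: bid=- ask=-
bid=- ask=95
bid=- ask=95
bid=- ask=95
bid=- ask=95

Derivation:
After op 1 [order #1] market_sell(qty=3): fills=none; bids=[-] asks=[-]
After op 2 [order #2] limit_sell(price=95, qty=4): fills=none; bids=[-] asks=[#2:4@95]
After op 3 [order #3] limit_buy(price=102, qty=1): fills=#3x#2:1@95; bids=[-] asks=[#2:3@95]
After op 4 cancel(order #3): fills=none; bids=[-] asks=[#2:3@95]
After op 5 [order #4] limit_sell(price=104, qty=7): fills=none; bids=[-] asks=[#2:3@95 #4:7@104]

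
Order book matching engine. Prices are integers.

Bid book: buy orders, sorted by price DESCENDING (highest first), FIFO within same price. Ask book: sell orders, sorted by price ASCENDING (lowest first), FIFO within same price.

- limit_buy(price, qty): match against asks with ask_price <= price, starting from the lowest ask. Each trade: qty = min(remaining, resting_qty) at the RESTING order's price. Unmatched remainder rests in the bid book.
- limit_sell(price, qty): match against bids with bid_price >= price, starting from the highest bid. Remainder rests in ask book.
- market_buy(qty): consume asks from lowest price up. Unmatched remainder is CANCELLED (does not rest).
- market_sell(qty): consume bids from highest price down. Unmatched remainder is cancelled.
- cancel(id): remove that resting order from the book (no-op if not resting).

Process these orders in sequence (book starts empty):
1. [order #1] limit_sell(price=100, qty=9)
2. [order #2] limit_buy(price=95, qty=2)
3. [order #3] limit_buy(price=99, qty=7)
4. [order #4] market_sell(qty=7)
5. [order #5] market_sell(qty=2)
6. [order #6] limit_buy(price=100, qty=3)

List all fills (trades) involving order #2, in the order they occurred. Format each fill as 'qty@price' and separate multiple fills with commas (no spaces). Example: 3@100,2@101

After op 1 [order #1] limit_sell(price=100, qty=9): fills=none; bids=[-] asks=[#1:9@100]
After op 2 [order #2] limit_buy(price=95, qty=2): fills=none; bids=[#2:2@95] asks=[#1:9@100]
After op 3 [order #3] limit_buy(price=99, qty=7): fills=none; bids=[#3:7@99 #2:2@95] asks=[#1:9@100]
After op 4 [order #4] market_sell(qty=7): fills=#3x#4:7@99; bids=[#2:2@95] asks=[#1:9@100]
After op 5 [order #5] market_sell(qty=2): fills=#2x#5:2@95; bids=[-] asks=[#1:9@100]
After op 6 [order #6] limit_buy(price=100, qty=3): fills=#6x#1:3@100; bids=[-] asks=[#1:6@100]

Answer: 2@95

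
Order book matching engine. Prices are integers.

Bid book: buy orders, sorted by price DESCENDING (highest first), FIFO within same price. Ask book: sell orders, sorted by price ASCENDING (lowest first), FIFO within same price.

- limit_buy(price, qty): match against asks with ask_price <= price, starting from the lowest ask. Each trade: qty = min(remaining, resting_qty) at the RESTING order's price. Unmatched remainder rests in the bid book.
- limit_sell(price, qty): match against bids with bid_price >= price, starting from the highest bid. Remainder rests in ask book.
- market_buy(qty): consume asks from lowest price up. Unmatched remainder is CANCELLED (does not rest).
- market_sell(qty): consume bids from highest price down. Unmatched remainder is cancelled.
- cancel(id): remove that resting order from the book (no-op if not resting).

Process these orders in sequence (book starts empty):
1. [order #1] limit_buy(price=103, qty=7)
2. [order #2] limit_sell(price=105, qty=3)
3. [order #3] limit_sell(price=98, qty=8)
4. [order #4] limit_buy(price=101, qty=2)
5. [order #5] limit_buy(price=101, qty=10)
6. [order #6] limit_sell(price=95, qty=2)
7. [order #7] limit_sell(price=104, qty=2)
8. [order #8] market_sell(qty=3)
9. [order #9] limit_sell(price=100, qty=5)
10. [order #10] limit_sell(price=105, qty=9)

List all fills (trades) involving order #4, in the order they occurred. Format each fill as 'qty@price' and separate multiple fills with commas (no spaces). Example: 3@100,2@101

After op 1 [order #1] limit_buy(price=103, qty=7): fills=none; bids=[#1:7@103] asks=[-]
After op 2 [order #2] limit_sell(price=105, qty=3): fills=none; bids=[#1:7@103] asks=[#2:3@105]
After op 3 [order #3] limit_sell(price=98, qty=8): fills=#1x#3:7@103; bids=[-] asks=[#3:1@98 #2:3@105]
After op 4 [order #4] limit_buy(price=101, qty=2): fills=#4x#3:1@98; bids=[#4:1@101] asks=[#2:3@105]
After op 5 [order #5] limit_buy(price=101, qty=10): fills=none; bids=[#4:1@101 #5:10@101] asks=[#2:3@105]
After op 6 [order #6] limit_sell(price=95, qty=2): fills=#4x#6:1@101 #5x#6:1@101; bids=[#5:9@101] asks=[#2:3@105]
After op 7 [order #7] limit_sell(price=104, qty=2): fills=none; bids=[#5:9@101] asks=[#7:2@104 #2:3@105]
After op 8 [order #8] market_sell(qty=3): fills=#5x#8:3@101; bids=[#5:6@101] asks=[#7:2@104 #2:3@105]
After op 9 [order #9] limit_sell(price=100, qty=5): fills=#5x#9:5@101; bids=[#5:1@101] asks=[#7:2@104 #2:3@105]
After op 10 [order #10] limit_sell(price=105, qty=9): fills=none; bids=[#5:1@101] asks=[#7:2@104 #2:3@105 #10:9@105]

Answer: 1@98,1@101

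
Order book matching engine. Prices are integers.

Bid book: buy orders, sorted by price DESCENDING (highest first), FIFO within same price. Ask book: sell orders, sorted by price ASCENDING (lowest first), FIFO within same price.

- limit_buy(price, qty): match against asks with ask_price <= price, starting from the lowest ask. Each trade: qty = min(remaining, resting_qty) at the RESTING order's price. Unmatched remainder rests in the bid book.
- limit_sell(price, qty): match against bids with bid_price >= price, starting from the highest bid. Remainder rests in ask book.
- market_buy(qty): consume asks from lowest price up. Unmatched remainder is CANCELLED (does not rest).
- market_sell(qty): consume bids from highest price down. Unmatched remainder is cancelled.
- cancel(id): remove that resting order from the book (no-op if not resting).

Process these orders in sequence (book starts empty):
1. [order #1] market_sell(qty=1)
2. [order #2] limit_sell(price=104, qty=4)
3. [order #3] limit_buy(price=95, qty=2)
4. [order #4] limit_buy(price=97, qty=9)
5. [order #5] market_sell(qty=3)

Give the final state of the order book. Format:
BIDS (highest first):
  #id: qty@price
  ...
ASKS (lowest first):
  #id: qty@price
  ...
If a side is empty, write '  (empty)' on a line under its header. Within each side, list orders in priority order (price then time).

Answer: BIDS (highest first):
  #4: 6@97
  #3: 2@95
ASKS (lowest first):
  #2: 4@104

Derivation:
After op 1 [order #1] market_sell(qty=1): fills=none; bids=[-] asks=[-]
After op 2 [order #2] limit_sell(price=104, qty=4): fills=none; bids=[-] asks=[#2:4@104]
After op 3 [order #3] limit_buy(price=95, qty=2): fills=none; bids=[#3:2@95] asks=[#2:4@104]
After op 4 [order #4] limit_buy(price=97, qty=9): fills=none; bids=[#4:9@97 #3:2@95] asks=[#2:4@104]
After op 5 [order #5] market_sell(qty=3): fills=#4x#5:3@97; bids=[#4:6@97 #3:2@95] asks=[#2:4@104]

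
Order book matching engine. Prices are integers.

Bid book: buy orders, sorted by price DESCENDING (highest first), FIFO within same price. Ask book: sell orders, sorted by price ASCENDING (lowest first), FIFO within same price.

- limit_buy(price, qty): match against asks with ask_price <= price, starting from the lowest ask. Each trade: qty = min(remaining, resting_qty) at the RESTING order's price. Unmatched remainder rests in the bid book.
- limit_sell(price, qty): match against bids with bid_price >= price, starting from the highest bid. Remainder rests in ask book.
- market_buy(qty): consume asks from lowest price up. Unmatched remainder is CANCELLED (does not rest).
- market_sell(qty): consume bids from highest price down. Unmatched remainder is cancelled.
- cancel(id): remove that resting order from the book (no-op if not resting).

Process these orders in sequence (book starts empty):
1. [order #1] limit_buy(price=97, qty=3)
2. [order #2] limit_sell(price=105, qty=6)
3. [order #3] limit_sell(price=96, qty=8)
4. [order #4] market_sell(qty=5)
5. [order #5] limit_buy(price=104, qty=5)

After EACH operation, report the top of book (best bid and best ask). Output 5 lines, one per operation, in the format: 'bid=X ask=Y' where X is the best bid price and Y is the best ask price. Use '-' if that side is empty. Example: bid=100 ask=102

Answer: bid=97 ask=-
bid=97 ask=105
bid=- ask=96
bid=- ask=96
bid=- ask=105

Derivation:
After op 1 [order #1] limit_buy(price=97, qty=3): fills=none; bids=[#1:3@97] asks=[-]
After op 2 [order #2] limit_sell(price=105, qty=6): fills=none; bids=[#1:3@97] asks=[#2:6@105]
After op 3 [order #3] limit_sell(price=96, qty=8): fills=#1x#3:3@97; bids=[-] asks=[#3:5@96 #2:6@105]
After op 4 [order #4] market_sell(qty=5): fills=none; bids=[-] asks=[#3:5@96 #2:6@105]
After op 5 [order #5] limit_buy(price=104, qty=5): fills=#5x#3:5@96; bids=[-] asks=[#2:6@105]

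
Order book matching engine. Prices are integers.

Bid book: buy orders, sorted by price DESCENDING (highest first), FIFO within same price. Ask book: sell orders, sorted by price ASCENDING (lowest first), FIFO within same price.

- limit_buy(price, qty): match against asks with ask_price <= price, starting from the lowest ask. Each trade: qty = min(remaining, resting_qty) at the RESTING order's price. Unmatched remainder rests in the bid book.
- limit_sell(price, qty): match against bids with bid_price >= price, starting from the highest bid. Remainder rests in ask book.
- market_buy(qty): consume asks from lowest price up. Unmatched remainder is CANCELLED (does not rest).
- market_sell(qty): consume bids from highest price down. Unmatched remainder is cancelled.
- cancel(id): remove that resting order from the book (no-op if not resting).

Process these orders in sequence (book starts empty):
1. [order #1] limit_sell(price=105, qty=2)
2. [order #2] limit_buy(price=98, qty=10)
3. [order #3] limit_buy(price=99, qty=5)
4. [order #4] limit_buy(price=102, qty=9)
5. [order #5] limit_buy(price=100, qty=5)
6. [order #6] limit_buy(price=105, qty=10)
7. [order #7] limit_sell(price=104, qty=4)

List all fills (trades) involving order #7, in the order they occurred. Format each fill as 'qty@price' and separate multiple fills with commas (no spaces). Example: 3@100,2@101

After op 1 [order #1] limit_sell(price=105, qty=2): fills=none; bids=[-] asks=[#1:2@105]
After op 2 [order #2] limit_buy(price=98, qty=10): fills=none; bids=[#2:10@98] asks=[#1:2@105]
After op 3 [order #3] limit_buy(price=99, qty=5): fills=none; bids=[#3:5@99 #2:10@98] asks=[#1:2@105]
After op 4 [order #4] limit_buy(price=102, qty=9): fills=none; bids=[#4:9@102 #3:5@99 #2:10@98] asks=[#1:2@105]
After op 5 [order #5] limit_buy(price=100, qty=5): fills=none; bids=[#4:9@102 #5:5@100 #3:5@99 #2:10@98] asks=[#1:2@105]
After op 6 [order #6] limit_buy(price=105, qty=10): fills=#6x#1:2@105; bids=[#6:8@105 #4:9@102 #5:5@100 #3:5@99 #2:10@98] asks=[-]
After op 7 [order #7] limit_sell(price=104, qty=4): fills=#6x#7:4@105; bids=[#6:4@105 #4:9@102 #5:5@100 #3:5@99 #2:10@98] asks=[-]

Answer: 4@105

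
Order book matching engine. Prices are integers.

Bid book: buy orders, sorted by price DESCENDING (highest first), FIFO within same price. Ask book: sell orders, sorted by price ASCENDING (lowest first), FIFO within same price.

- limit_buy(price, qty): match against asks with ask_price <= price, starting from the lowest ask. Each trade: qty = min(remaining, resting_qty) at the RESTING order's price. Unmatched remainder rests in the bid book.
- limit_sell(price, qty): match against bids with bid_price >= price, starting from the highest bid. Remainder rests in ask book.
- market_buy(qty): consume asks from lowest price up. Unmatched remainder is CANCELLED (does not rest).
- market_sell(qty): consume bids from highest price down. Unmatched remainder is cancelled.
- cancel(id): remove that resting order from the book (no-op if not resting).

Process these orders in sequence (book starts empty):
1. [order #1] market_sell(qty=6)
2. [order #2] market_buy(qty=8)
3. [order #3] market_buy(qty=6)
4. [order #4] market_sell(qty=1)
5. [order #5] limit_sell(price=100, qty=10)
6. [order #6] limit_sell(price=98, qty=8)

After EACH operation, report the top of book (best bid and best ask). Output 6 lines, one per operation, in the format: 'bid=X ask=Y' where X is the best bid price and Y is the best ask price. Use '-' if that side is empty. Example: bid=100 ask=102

Answer: bid=- ask=-
bid=- ask=-
bid=- ask=-
bid=- ask=-
bid=- ask=100
bid=- ask=98

Derivation:
After op 1 [order #1] market_sell(qty=6): fills=none; bids=[-] asks=[-]
After op 2 [order #2] market_buy(qty=8): fills=none; bids=[-] asks=[-]
After op 3 [order #3] market_buy(qty=6): fills=none; bids=[-] asks=[-]
After op 4 [order #4] market_sell(qty=1): fills=none; bids=[-] asks=[-]
After op 5 [order #5] limit_sell(price=100, qty=10): fills=none; bids=[-] asks=[#5:10@100]
After op 6 [order #6] limit_sell(price=98, qty=8): fills=none; bids=[-] asks=[#6:8@98 #5:10@100]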